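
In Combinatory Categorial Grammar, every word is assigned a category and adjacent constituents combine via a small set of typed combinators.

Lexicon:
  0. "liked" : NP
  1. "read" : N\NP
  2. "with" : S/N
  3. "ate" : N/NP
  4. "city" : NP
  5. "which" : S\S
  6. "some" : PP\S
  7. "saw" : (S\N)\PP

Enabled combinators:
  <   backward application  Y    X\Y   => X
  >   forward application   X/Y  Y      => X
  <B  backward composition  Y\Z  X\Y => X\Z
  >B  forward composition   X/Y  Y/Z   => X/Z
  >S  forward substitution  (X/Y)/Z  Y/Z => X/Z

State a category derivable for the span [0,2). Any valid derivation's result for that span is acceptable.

N

[0,8] S   <
  [0,2] N   <
    [0,1] "liked" : NP
    [1,2] "read" : N\NP
  [2,8] S\N   <
    [2,7] PP   <
      [2,5] S   >
        [2,3] "with" : S/N
        [3,5] N   >
          [3,4] "ate" : N/NP
          [4,5] "city" : NP
      [5,7] PP\S   <B
        [5,6] "which" : S\S
        [6,7] "some" : PP\S
    [7,8] "saw" : (S\N)\PP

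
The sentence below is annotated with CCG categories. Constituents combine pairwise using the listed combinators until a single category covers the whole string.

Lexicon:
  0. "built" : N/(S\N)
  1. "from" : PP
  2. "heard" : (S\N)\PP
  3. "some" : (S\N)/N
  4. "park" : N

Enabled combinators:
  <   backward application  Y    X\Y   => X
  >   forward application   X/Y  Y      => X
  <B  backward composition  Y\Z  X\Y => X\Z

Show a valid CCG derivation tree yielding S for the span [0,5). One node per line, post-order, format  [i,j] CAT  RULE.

[0,1] N/(S\N)  lex  "built"
[1,2] PP  lex  "from"
[2,3] (S\N)\PP  lex  "heard"
[1,3] S\N  <  k=2
[0,3] N  >  k=1
[3,4] (S\N)/N  lex  "some"
[4,5] N  lex  "park"
[3,5] S\N  >  k=4
[0,5] S  <  k=3

[0,5] S   <
  [0,3] N   >
    [0,1] "built" : N/(S\N)
    [1,3] S\N   <
      [1,2] "from" : PP
      [2,3] "heard" : (S\N)\PP
  [3,5] S\N   >
    [3,4] "some" : (S\N)/N
    [4,5] "park" : N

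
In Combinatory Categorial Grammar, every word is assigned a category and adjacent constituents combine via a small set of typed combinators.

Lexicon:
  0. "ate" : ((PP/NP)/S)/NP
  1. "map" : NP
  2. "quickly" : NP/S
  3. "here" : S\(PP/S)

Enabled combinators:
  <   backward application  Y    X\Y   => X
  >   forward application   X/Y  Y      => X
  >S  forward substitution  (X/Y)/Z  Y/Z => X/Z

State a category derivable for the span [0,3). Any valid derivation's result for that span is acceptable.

PP/S

[0,4] S   <
  [0,3] PP/S   >S
    [0,2] (PP/NP)/S   >
      [0,1] "ate" : ((PP/NP)/S)/NP
      [1,2] "map" : NP
    [2,3] "quickly" : NP/S
  [3,4] "here" : S\(PP/S)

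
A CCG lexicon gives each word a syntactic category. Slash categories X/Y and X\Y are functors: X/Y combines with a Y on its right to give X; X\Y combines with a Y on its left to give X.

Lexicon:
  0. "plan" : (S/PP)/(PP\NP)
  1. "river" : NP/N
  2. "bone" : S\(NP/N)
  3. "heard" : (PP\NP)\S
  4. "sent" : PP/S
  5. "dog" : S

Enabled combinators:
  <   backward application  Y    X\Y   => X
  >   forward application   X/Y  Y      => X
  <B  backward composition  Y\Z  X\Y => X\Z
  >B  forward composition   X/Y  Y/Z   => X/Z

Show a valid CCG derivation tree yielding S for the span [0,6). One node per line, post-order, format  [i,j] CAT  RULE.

[0,1] (S/PP)/(PP\NP)  lex  "plan"
[1,2] NP/N  lex  "river"
[2,3] S\(NP/N)  lex  "bone"
[1,3] S  <  k=2
[3,4] (PP\NP)\S  lex  "heard"
[1,4] PP\NP  <  k=3
[0,4] S/PP  >  k=1
[4,5] PP/S  lex  "sent"
[5,6] S  lex  "dog"
[4,6] PP  >  k=5
[0,6] S  >  k=4

[0,6] S   >
  [0,4] S/PP   >
    [0,1] "plan" : (S/PP)/(PP\NP)
    [1,4] PP\NP   <
      [1,3] S   <
        [1,2] "river" : NP/N
        [2,3] "bone" : S\(NP/N)
      [3,4] "heard" : (PP\NP)\S
  [4,6] PP   >
    [4,5] "sent" : PP/S
    [5,6] "dog" : S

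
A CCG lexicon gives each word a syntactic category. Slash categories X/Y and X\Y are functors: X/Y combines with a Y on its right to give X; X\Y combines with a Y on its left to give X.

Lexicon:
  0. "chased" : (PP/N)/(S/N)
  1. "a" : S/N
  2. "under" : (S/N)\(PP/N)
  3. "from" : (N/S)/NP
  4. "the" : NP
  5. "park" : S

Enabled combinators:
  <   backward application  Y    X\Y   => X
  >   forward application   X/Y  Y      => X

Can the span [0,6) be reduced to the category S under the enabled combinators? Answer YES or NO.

[0,6] S   >
  [0,3] S/N   <
    [0,2] PP/N   >
      [0,1] "chased" : (PP/N)/(S/N)
      [1,2] "a" : S/N
    [2,3] "under" : (S/N)\(PP/N)
  [3,6] N   >
    [3,5] N/S   >
      [3,4] "from" : (N/S)/NP
      [4,5] "the" : NP
    [5,6] "park" : S

YES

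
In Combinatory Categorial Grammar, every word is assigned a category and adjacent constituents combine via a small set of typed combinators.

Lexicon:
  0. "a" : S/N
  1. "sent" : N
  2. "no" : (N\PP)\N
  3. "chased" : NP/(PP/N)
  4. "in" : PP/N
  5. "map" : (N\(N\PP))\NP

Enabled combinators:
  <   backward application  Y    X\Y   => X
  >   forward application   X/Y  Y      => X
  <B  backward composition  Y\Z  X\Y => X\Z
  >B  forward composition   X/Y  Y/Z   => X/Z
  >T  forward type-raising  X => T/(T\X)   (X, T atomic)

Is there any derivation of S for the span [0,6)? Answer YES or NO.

YES

[0,6] S   >
  [0,1] "a" : S/N
  [1,6] N   <
    [1,3] N\PP   <
      [1,2] "sent" : N
      [2,3] "no" : (N\PP)\N
    [3,6] N\(N\PP)   <
      [3,5] NP   >
        [3,4] "chased" : NP/(PP/N)
        [4,5] "in" : PP/N
      [5,6] "map" : (N\(N\PP))\NP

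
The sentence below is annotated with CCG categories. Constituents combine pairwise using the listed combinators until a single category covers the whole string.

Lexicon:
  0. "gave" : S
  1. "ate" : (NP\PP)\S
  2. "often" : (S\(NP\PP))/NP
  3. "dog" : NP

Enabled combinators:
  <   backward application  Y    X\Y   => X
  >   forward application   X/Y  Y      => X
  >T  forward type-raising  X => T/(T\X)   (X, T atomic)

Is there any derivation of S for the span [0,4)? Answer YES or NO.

[0,4] S   <
  [0,2] NP\PP   <
    [0,1] "gave" : S
    [1,2] "ate" : (NP\PP)\S
  [2,4] S\(NP\PP)   >
    [2,3] "often" : (S\(NP\PP))/NP
    [3,4] "dog" : NP

YES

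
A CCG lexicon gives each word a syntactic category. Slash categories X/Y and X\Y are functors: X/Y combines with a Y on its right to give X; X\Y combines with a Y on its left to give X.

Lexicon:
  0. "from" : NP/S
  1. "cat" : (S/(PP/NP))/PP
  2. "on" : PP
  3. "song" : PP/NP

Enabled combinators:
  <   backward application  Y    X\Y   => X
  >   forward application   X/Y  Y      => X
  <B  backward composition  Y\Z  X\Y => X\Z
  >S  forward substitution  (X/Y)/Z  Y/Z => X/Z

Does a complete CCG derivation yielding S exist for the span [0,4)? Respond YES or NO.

NP/S (S/(PP/NP))/PP PP PP/NP
CKY chart[0,4] = {NP}; S ∉ chart

NO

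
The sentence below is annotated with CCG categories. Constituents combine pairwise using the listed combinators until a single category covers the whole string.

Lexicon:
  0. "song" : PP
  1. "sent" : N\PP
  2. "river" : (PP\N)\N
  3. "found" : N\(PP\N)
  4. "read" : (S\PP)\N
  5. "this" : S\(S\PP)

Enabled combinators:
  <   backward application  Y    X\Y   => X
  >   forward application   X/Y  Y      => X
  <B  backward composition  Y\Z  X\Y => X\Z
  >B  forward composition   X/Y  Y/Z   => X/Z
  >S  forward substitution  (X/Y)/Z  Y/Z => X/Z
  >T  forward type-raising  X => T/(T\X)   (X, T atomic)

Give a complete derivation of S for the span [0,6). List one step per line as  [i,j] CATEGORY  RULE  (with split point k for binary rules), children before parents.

[0,6] S   <
  [0,5] S\PP   <
    [0,4] N   <
      [0,3] PP\N   <
        [0,2] N   <
          [0,1] "song" : PP
          [1,2] "sent" : N\PP
        [2,3] "river" : (PP\N)\N
      [3,4] "found" : N\(PP\N)
    [4,5] "read" : (S\PP)\N
  [5,6] "this" : S\(S\PP)

[0,1] PP  lex  "song"
[1,2] N\PP  lex  "sent"
[0,2] N  <  k=1
[2,3] (PP\N)\N  lex  "river"
[0,3] PP\N  <  k=2
[3,4] N\(PP\N)  lex  "found"
[0,4] N  <  k=3
[4,5] (S\PP)\N  lex  "read"
[0,5] S\PP  <  k=4
[5,6] S\(S\PP)  lex  "this"
[0,6] S  <  k=5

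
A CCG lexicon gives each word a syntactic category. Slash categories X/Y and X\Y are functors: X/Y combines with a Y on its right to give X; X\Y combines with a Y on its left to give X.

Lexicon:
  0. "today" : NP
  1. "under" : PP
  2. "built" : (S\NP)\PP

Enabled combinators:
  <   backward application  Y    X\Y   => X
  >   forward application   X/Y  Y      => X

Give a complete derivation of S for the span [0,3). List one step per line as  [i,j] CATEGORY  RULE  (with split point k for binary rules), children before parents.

[0,3] S   <
  [0,1] "today" : NP
  [1,3] S\NP   <
    [1,2] "under" : PP
    [2,3] "built" : (S\NP)\PP

[0,1] NP  lex  "today"
[1,2] PP  lex  "under"
[2,3] (S\NP)\PP  lex  "built"
[1,3] S\NP  <  k=2
[0,3] S  <  k=1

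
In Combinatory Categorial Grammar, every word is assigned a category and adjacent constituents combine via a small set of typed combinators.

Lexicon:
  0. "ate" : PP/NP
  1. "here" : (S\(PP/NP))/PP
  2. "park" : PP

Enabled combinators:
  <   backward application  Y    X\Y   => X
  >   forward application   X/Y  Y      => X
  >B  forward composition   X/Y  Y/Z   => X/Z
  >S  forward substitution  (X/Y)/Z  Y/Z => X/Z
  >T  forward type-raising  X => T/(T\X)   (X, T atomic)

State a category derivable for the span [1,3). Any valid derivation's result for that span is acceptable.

[0,3] S   <
  [0,1] "ate" : PP/NP
  [1,3] S\(PP/NP)   >
    [1,2] "here" : (S\(PP/NP))/PP
    [2,3] "park" : PP

S\(PP/NP)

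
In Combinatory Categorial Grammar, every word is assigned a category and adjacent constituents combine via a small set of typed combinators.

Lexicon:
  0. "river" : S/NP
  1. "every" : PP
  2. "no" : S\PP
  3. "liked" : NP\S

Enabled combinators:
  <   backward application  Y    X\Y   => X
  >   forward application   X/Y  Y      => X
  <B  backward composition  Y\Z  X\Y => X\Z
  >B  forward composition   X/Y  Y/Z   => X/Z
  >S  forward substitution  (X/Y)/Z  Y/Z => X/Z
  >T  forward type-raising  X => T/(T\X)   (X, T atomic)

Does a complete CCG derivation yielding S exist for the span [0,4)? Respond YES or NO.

[0,4] S   >
  [0,1] "river" : S/NP
  [1,4] NP   <
    [1,2] "every" : PP
    [2,4] NP\PP   <B
      [2,3] "no" : S\PP
      [3,4] "liked" : NP\S

YES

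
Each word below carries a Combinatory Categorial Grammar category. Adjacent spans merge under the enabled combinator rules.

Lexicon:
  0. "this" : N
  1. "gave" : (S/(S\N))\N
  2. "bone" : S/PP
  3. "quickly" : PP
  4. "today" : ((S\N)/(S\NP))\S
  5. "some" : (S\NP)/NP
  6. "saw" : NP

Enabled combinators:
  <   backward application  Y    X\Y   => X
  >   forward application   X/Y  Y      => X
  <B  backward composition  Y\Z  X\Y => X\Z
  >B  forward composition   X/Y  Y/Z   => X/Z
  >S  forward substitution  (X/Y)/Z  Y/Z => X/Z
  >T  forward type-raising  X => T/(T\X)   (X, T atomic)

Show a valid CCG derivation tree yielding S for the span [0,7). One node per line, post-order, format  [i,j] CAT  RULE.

[0,1] N  lex  "this"
[1,2] (S/(S\N))\N  lex  "gave"
[0,2] S/(S\N)  <  k=1
[2,3] S/PP  lex  "bone"
[3,4] PP  lex  "quickly"
[2,4] S  >  k=3
[4,5] ((S\N)/(S\NP))\S  lex  "today"
[2,5] (S\N)/(S\NP)  <  k=4
[5,6] (S\NP)/NP  lex  "some"
[6,7] NP  lex  "saw"
[5,7] S\NP  >  k=6
[2,7] S\N  >  k=5
[0,7] S  >  k=2

[0,7] S   >
  [0,2] S/(S\N)   <
    [0,1] "this" : N
    [1,2] "gave" : (S/(S\N))\N
  [2,7] S\N   >
    [2,5] (S\N)/(S\NP)   <
      [2,4] S   >
        [2,3] "bone" : S/PP
        [3,4] "quickly" : PP
      [4,5] "today" : ((S\N)/(S\NP))\S
    [5,7] S\NP   >
      [5,6] "some" : (S\NP)/NP
      [6,7] "saw" : NP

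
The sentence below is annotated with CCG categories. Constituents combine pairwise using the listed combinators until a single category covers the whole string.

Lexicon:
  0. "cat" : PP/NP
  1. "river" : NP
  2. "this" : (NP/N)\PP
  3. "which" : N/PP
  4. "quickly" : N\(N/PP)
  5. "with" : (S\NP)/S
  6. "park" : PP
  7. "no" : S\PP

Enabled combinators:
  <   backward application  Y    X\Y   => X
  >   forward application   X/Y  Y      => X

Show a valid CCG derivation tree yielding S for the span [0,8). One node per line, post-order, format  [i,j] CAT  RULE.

[0,8] S   <
  [0,5] NP   >
    [0,3] NP/N   <
      [0,2] PP   >
        [0,1] "cat" : PP/NP
        [1,2] "river" : NP
      [2,3] "this" : (NP/N)\PP
    [3,5] N   <
      [3,4] "which" : N/PP
      [4,5] "quickly" : N\(N/PP)
  [5,8] S\NP   >
    [5,6] "with" : (S\NP)/S
    [6,8] S   <
      [6,7] "park" : PP
      [7,8] "no" : S\PP

[0,1] PP/NP  lex  "cat"
[1,2] NP  lex  "river"
[0,2] PP  >  k=1
[2,3] (NP/N)\PP  lex  "this"
[0,3] NP/N  <  k=2
[3,4] N/PP  lex  "which"
[4,5] N\(N/PP)  lex  "quickly"
[3,5] N  <  k=4
[0,5] NP  >  k=3
[5,6] (S\NP)/S  lex  "with"
[6,7] PP  lex  "park"
[7,8] S\PP  lex  "no"
[6,8] S  <  k=7
[5,8] S\NP  >  k=6
[0,8] S  <  k=5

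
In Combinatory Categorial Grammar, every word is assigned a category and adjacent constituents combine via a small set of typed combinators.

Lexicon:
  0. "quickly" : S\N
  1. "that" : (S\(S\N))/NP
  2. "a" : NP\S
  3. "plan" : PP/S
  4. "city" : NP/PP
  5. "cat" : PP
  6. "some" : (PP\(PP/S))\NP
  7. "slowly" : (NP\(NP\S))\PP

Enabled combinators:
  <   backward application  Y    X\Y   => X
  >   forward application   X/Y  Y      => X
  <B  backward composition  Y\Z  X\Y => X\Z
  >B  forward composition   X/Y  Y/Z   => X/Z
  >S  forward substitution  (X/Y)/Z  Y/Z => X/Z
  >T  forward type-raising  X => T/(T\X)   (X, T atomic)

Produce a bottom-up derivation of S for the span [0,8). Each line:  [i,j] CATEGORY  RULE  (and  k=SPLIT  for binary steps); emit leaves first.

[0,1] S\N  lex  "quickly"
[1,2] (S\(S\N))/NP  lex  "that"
[2,3] NP\S  lex  "a"
[3,4] PP/S  lex  "plan"
[4,5] NP/PP  lex  "city"
[5,6] PP  lex  "cat"
[4,6] NP  >  k=5
[6,7] (PP\(PP/S))\NP  lex  "some"
[4,7] PP\(PP/S)  <  k=6
[3,7] PP  <  k=4
[7,8] (NP\(NP\S))\PP  lex  "slowly"
[3,8] NP\(NP\S)  <  k=7
[2,8] NP  <  k=3
[1,8] S\(S\N)  >  k=2
[0,8] S  <  k=1

[0,8] S   <
  [0,1] "quickly" : S\N
  [1,8] S\(S\N)   >
    [1,2] "that" : (S\(S\N))/NP
    [2,8] NP   <
      [2,3] "a" : NP\S
      [3,8] NP\(NP\S)   <
        [3,7] PP   <
          [3,4] "plan" : PP/S
          [4,7] PP\(PP/S)   <
            [4,6] NP   >
              [4,5] "city" : NP/PP
              [5,6] "cat" : PP
            [6,7] "some" : (PP\(PP/S))\NP
        [7,8] "slowly" : (NP\(NP\S))\PP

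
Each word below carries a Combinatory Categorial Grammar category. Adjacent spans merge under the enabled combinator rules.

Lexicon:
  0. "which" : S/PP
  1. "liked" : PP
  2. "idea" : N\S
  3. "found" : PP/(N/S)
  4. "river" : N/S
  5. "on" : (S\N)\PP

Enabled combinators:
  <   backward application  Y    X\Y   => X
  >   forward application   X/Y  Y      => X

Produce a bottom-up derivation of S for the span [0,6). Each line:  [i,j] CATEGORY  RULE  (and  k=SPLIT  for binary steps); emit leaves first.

[0,1] S/PP  lex  "which"
[1,2] PP  lex  "liked"
[0,2] S  >  k=1
[2,3] N\S  lex  "idea"
[0,3] N  <  k=2
[3,4] PP/(N/S)  lex  "found"
[4,5] N/S  lex  "river"
[3,5] PP  >  k=4
[5,6] (S\N)\PP  lex  "on"
[3,6] S\N  <  k=5
[0,6] S  <  k=3

[0,6] S   <
  [0,3] N   <
    [0,2] S   >
      [0,1] "which" : S/PP
      [1,2] "liked" : PP
    [2,3] "idea" : N\S
  [3,6] S\N   <
    [3,5] PP   >
      [3,4] "found" : PP/(N/S)
      [4,5] "river" : N/S
    [5,6] "on" : (S\N)\PP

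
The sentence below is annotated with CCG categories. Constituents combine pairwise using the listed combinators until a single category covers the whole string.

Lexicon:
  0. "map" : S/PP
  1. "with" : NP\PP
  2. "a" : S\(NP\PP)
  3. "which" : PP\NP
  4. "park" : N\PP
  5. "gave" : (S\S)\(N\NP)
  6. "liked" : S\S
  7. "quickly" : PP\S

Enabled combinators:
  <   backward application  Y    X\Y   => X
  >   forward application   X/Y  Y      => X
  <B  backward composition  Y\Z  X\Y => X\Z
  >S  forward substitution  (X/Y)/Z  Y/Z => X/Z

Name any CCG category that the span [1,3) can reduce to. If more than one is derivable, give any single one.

[0,8] S   >
  [0,1] "map" : S/PP
  [1,8] PP   <
    [1,3] S   <
      [1,2] "with" : NP\PP
      [2,3] "a" : S\(NP\PP)
    [3,8] PP\S   <B
      [3,6] S\S   <
        [3,5] N\NP   <B
          [3,4] "which" : PP\NP
          [4,5] "park" : N\PP
        [5,6] "gave" : (S\S)\(N\NP)
      [6,8] PP\S   <B
        [6,7] "liked" : S\S
        [7,8] "quickly" : PP\S

S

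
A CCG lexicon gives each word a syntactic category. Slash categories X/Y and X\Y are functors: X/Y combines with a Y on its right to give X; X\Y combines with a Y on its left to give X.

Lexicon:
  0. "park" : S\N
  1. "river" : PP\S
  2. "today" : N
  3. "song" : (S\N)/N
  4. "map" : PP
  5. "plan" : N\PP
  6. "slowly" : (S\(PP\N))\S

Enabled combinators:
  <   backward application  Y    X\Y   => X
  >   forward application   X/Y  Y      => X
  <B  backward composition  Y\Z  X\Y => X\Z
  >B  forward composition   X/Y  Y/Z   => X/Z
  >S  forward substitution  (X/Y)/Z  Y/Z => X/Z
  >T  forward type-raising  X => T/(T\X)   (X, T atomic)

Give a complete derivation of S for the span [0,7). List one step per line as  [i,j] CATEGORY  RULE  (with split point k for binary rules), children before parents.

[0,1] S\N  lex  "park"
[1,2] PP\S  lex  "river"
[0,2] PP\N  <B  k=1
[2,3] N  lex  "today"
[2,3] S/(S\N)  >T
[3,4] (S\N)/N  lex  "song"
[2,4] S/N  >B  k=3
[4,5] PP  lex  "map"
[5,6] N\PP  lex  "plan"
[4,6] N  <  k=5
[2,6] S  >  k=4
[6,7] (S\(PP\N))\S  lex  "slowly"
[2,7] S\(PP\N)  <  k=6
[0,7] S  <  k=2

[0,7] S   <
  [0,2] PP\N   <B
    [0,1] "park" : S\N
    [1,2] "river" : PP\S
  [2,7] S\(PP\N)   <
    [2,6] S   >
      [2,4] S/N   >B
        [2,3] S/(S\N)   >T
          [2,3] "today" : N
        [3,4] "song" : (S\N)/N
      [4,6] N   <
        [4,5] "map" : PP
        [5,6] "plan" : N\PP
    [6,7] "slowly" : (S\(PP\N))\S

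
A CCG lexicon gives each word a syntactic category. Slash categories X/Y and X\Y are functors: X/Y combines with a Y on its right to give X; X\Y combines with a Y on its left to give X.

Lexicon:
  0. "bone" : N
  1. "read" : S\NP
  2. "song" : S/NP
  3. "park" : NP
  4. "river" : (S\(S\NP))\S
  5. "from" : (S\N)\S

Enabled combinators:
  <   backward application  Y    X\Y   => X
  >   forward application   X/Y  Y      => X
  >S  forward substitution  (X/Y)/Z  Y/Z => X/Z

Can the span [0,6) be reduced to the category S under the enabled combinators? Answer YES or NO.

YES

[0,6] S   <
  [0,1] "bone" : N
  [1,6] S\N   <
    [1,5] S   <
      [1,2] "read" : S\NP
      [2,5] S\(S\NP)   <
        [2,4] S   >
          [2,3] "song" : S/NP
          [3,4] "park" : NP
        [4,5] "river" : (S\(S\NP))\S
    [5,6] "from" : (S\N)\S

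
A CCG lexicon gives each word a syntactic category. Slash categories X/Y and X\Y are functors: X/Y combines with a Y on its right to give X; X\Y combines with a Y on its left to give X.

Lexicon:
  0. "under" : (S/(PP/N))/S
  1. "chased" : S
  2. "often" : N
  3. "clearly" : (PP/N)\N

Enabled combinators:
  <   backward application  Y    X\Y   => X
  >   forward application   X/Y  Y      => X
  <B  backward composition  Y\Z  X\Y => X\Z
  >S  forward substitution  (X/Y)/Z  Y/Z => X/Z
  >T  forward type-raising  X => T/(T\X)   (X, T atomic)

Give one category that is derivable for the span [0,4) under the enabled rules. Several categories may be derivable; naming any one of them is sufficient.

[0,4] S   >
  [0,2] S/(PP/N)   >
    [0,1] "under" : (S/(PP/N))/S
    [1,2] "chased" : S
  [2,4] PP/N   <
    [2,3] "often" : N
    [3,4] "clearly" : (PP/N)\N

S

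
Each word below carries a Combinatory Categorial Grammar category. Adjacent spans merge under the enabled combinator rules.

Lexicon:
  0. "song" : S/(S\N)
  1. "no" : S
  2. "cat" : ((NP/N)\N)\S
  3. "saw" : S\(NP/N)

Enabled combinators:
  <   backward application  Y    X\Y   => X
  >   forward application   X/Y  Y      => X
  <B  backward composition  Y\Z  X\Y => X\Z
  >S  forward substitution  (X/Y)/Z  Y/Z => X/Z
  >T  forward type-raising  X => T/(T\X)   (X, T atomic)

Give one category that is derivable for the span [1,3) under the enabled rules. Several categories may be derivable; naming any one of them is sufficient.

[0,4] S   >
  [0,1] "song" : S/(S\N)
  [1,4] S\N   <B
    [1,3] (NP/N)\N   <
      [1,2] "no" : S
      [2,3] "cat" : ((NP/N)\N)\S
    [3,4] "saw" : S\(NP/N)

(NP/N)\N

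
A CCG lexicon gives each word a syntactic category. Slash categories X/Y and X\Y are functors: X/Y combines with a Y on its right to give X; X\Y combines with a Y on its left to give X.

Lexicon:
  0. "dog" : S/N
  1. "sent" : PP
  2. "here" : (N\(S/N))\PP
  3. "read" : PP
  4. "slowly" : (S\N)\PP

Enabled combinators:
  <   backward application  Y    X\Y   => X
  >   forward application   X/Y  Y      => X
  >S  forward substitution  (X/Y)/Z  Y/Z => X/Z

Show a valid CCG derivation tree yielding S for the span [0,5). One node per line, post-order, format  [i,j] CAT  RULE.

[0,1] S/N  lex  "dog"
[1,2] PP  lex  "sent"
[2,3] (N\(S/N))\PP  lex  "here"
[1,3] N\(S/N)  <  k=2
[0,3] N  <  k=1
[3,4] PP  lex  "read"
[4,5] (S\N)\PP  lex  "slowly"
[3,5] S\N  <  k=4
[0,5] S  <  k=3

[0,5] S   <
  [0,3] N   <
    [0,1] "dog" : S/N
    [1,3] N\(S/N)   <
      [1,2] "sent" : PP
      [2,3] "here" : (N\(S/N))\PP
  [3,5] S\N   <
    [3,4] "read" : PP
    [4,5] "slowly" : (S\N)\PP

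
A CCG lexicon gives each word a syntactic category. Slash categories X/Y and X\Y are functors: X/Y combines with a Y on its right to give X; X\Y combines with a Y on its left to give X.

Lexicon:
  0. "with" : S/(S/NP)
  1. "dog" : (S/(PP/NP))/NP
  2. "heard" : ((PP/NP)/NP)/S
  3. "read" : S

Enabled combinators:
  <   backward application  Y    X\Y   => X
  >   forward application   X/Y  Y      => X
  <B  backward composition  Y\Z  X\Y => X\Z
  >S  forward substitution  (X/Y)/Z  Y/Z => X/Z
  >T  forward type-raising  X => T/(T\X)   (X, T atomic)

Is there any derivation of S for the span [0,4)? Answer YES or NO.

YES

[0,4] S   >
  [0,1] "with" : S/(S/NP)
  [1,4] S/NP   >S
    [1,2] "dog" : (S/(PP/NP))/NP
    [2,4] (PP/NP)/NP   >
      [2,3] "heard" : ((PP/NP)/NP)/S
      [3,4] "read" : S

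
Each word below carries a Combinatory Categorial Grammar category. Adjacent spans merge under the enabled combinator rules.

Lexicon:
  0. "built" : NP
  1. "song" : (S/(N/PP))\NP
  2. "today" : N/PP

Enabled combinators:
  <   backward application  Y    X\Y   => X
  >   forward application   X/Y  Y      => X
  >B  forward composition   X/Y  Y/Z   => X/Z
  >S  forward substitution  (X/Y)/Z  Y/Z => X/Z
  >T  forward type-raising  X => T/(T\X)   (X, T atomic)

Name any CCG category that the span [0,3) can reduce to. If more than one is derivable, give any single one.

S

[0,3] S   >
  [0,2] S/(N/PP)   <
    [0,1] "built" : NP
    [1,2] "song" : (S/(N/PP))\NP
  [2,3] "today" : N/PP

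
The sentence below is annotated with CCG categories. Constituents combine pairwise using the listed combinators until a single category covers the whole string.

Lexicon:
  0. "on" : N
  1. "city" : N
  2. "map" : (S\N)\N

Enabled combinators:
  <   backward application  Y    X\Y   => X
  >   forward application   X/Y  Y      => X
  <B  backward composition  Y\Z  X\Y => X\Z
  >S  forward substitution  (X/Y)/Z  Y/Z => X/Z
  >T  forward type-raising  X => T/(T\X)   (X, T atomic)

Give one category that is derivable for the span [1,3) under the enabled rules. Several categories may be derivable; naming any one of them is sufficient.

[0,3] S   >
  [0,1] S/(S\N)   >T
    [0,1] "on" : N
  [1,3] S\N   <
    [1,2] "city" : N
    [2,3] "map" : (S\N)\N

S\N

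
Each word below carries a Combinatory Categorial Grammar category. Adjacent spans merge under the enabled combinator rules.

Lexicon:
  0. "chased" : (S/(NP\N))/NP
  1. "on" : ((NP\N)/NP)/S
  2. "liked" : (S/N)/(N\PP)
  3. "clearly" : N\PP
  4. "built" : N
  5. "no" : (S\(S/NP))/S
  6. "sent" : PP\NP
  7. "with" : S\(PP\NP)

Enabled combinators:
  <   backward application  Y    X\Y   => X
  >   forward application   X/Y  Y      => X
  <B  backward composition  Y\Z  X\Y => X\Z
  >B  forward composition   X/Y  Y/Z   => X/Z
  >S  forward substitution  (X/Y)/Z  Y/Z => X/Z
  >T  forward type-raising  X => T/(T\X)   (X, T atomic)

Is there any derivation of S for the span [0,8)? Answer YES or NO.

YES

[0,8] S   <
  [0,5] S/NP   >S
    [0,1] "chased" : (S/(NP\N))/NP
    [1,5] (NP\N)/NP   >
      [1,2] "on" : ((NP\N)/NP)/S
      [2,5] S   >
        [2,4] S/N   >
          [2,3] "liked" : (S/N)/(N\PP)
          [3,4] "clearly" : N\PP
        [4,5] "built" : N
  [5,8] S\(S/NP)   >
    [5,6] "no" : (S\(S/NP))/S
    [6,8] S   <
      [6,7] "sent" : PP\NP
      [7,8] "with" : S\(PP\NP)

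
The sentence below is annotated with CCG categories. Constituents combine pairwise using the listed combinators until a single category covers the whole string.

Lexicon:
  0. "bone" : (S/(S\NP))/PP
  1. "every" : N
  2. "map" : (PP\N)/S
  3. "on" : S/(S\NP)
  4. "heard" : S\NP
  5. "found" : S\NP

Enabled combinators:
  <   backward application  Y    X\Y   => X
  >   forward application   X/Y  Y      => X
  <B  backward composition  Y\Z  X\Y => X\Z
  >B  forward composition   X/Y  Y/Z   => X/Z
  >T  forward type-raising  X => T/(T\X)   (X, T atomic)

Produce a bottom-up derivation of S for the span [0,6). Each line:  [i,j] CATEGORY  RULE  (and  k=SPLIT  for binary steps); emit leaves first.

[0,1] (S/(S\NP))/PP  lex  "bone"
[1,2] N  lex  "every"
[2,3] (PP\N)/S  lex  "map"
[3,4] S/(S\NP)  lex  "on"
[4,5] S\NP  lex  "heard"
[3,5] S  >  k=4
[2,5] PP\N  >  k=3
[1,5] PP  <  k=2
[0,5] S/(S\NP)  >  k=1
[5,6] S\NP  lex  "found"
[0,6] S  >  k=5

[0,6] S   >
  [0,5] S/(S\NP)   >
    [0,1] "bone" : (S/(S\NP))/PP
    [1,5] PP   <
      [1,2] "every" : N
      [2,5] PP\N   >
        [2,3] "map" : (PP\N)/S
        [3,5] S   >
          [3,4] "on" : S/(S\NP)
          [4,5] "heard" : S\NP
  [5,6] "found" : S\NP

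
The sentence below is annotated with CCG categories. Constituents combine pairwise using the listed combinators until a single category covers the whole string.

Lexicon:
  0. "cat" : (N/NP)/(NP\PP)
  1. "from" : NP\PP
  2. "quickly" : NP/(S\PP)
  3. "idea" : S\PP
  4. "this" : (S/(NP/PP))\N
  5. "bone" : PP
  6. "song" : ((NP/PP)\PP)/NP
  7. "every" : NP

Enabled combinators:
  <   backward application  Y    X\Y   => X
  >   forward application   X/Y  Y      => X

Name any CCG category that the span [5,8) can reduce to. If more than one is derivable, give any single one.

NP/PP

[0,8] S   >
  [0,5] S/(NP/PP)   <
    [0,4] N   >
      [0,2] N/NP   >
        [0,1] "cat" : (N/NP)/(NP\PP)
        [1,2] "from" : NP\PP
      [2,4] NP   >
        [2,3] "quickly" : NP/(S\PP)
        [3,4] "idea" : S\PP
    [4,5] "this" : (S/(NP/PP))\N
  [5,8] NP/PP   <
    [5,6] "bone" : PP
    [6,8] (NP/PP)\PP   >
      [6,7] "song" : ((NP/PP)\PP)/NP
      [7,8] "every" : NP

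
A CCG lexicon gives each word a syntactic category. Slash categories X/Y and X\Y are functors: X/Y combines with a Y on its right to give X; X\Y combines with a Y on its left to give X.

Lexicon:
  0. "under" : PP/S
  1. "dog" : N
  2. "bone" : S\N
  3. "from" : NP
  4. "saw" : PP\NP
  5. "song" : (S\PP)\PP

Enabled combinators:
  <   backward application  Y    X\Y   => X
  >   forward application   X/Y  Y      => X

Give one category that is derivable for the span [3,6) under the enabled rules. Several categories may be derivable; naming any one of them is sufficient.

[0,6] S   <
  [0,3] PP   >
    [0,1] "under" : PP/S
    [1,3] S   <
      [1,2] "dog" : N
      [2,3] "bone" : S\N
  [3,6] S\PP   <
    [3,5] PP   <
      [3,4] "from" : NP
      [4,5] "saw" : PP\NP
    [5,6] "song" : (S\PP)\PP

S\PP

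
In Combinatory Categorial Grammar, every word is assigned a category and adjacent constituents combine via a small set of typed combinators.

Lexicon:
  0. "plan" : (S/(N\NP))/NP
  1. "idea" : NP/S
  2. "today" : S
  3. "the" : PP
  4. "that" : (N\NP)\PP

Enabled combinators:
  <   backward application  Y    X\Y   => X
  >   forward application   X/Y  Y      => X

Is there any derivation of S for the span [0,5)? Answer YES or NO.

YES

[0,5] S   >
  [0,3] S/(N\NP)   >
    [0,1] "plan" : (S/(N\NP))/NP
    [1,3] NP   >
      [1,2] "idea" : NP/S
      [2,3] "today" : S
  [3,5] N\NP   <
    [3,4] "the" : PP
    [4,5] "that" : (N\NP)\PP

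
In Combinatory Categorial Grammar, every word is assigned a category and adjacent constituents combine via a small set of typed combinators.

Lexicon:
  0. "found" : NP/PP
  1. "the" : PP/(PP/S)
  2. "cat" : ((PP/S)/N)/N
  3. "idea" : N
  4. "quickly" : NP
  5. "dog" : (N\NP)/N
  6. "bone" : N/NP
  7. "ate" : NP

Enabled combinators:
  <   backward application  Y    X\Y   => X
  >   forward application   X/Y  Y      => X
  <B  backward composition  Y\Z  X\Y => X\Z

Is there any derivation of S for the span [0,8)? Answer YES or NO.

NO

NP/PP PP/(PP/S) ((PP/S)/N)/N N NP (N\NP)/N N/NP NP
CKY chart[0,8] = {NP}; S ∉ chart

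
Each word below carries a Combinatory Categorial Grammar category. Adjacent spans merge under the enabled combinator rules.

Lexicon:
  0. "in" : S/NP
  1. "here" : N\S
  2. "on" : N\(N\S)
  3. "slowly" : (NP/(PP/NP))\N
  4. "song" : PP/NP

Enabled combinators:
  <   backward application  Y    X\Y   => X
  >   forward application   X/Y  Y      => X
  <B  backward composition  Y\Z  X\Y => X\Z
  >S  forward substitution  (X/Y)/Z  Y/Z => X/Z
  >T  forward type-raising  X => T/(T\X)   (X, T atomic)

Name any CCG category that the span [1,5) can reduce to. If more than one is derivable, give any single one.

[0,5] S   >
  [0,1] "in" : S/NP
  [1,5] NP   >
    [1,4] NP/(PP/NP)   <
      [1,3] N   <
        [1,2] "here" : N\S
        [2,3] "on" : N\(N\S)
      [3,4] "slowly" : (NP/(PP/NP))\N
    [4,5] "song" : PP/NP

NP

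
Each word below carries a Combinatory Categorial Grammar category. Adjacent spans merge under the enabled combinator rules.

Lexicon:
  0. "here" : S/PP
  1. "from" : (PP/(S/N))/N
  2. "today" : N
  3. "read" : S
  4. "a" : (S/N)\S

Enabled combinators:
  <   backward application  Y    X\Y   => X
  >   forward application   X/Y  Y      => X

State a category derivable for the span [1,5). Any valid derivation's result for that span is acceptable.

[0,5] S   >
  [0,1] "here" : S/PP
  [1,5] PP   >
    [1,3] PP/(S/N)   >
      [1,2] "from" : (PP/(S/N))/N
      [2,3] "today" : N
    [3,5] S/N   <
      [3,4] "read" : S
      [4,5] "a" : (S/N)\S

PP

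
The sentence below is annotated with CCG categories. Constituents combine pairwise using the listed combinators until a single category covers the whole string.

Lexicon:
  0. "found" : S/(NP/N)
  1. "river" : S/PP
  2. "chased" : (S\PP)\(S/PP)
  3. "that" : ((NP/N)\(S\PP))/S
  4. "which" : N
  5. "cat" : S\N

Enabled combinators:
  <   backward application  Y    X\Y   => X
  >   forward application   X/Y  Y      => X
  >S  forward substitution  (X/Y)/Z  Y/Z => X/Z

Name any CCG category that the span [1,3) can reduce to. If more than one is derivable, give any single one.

[0,6] S   >
  [0,1] "found" : S/(NP/N)
  [1,6] NP/N   <
    [1,3] S\PP   <
      [1,2] "river" : S/PP
      [2,3] "chased" : (S\PP)\(S/PP)
    [3,6] (NP/N)\(S\PP)   >
      [3,4] "that" : ((NP/N)\(S\PP))/S
      [4,6] S   <
        [4,5] "which" : N
        [5,6] "cat" : S\N

S\PP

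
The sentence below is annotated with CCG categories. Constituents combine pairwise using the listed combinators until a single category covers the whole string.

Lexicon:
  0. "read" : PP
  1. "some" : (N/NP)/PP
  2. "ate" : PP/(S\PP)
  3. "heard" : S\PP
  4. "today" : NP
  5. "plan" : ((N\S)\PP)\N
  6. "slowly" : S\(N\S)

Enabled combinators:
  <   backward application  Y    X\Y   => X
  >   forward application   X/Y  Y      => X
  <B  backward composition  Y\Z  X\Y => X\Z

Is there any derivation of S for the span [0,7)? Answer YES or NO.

YES

[0,7] S   <
  [0,6] N\S   <
    [0,1] "read" : PP
    [1,6] (N\S)\PP   <
      [1,5] N   >
        [1,4] N/NP   >
          [1,2] "some" : (N/NP)/PP
          [2,4] PP   >
            [2,3] "ate" : PP/(S\PP)
            [3,4] "heard" : S\PP
        [4,5] "today" : NP
      [5,6] "plan" : ((N\S)\PP)\N
  [6,7] "slowly" : S\(N\S)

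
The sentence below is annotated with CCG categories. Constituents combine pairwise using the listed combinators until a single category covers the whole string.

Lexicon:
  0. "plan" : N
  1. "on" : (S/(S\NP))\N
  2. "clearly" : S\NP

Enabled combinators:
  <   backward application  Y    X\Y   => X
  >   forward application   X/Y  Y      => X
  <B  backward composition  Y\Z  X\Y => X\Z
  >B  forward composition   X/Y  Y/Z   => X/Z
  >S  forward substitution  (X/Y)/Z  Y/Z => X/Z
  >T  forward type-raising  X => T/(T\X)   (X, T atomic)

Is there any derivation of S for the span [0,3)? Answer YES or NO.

YES

[0,3] S   >
  [0,2] S/(S\NP)   <
    [0,1] "plan" : N
    [1,2] "on" : (S/(S\NP))\N
  [2,3] "clearly" : S\NP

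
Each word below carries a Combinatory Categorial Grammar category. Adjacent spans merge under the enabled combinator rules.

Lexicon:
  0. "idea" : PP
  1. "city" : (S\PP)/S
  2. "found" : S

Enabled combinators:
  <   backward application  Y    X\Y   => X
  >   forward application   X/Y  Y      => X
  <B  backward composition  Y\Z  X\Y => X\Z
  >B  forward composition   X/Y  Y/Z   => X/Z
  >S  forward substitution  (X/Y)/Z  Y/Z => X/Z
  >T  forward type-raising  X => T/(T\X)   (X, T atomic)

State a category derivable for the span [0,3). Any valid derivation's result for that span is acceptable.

[0,3] S   >
  [0,1] S/(S\PP)   >T
    [0,1] "idea" : PP
  [1,3] S\PP   >
    [1,2] "city" : (S\PP)/S
    [2,3] "found" : S

S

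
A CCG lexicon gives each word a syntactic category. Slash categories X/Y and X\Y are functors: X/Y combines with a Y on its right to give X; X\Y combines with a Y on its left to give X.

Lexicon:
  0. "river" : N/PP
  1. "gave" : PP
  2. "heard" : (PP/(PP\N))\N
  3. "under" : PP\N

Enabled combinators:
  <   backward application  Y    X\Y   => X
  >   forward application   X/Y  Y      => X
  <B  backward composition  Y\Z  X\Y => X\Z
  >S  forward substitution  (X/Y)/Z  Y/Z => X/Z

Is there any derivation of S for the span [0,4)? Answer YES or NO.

NO

N/PP PP (PP/(PP\N))\N PP\N
CKY chart[0,4] = {PP}; S ∉ chart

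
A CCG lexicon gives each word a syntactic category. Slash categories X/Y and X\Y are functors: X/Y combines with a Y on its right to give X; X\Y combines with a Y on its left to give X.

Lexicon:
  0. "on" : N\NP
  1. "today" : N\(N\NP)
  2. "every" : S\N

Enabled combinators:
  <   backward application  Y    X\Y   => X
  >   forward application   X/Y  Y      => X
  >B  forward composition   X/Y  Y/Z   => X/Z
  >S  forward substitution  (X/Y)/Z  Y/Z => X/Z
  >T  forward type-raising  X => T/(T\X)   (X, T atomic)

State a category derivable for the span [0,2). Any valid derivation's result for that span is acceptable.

[0,3] S   <
  [0,2] N   <
    [0,1] "on" : N\NP
    [1,2] "today" : N\(N\NP)
  [2,3] "every" : S\N

N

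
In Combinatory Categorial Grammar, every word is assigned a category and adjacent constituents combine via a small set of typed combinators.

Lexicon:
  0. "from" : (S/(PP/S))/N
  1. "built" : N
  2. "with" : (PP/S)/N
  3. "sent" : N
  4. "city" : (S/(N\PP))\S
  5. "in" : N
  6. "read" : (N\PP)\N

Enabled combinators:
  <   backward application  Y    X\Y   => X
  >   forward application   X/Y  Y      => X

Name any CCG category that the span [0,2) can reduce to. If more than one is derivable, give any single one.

S/(PP/S)

[0,7] S   >
  [0,5] S/(N\PP)   <
    [0,4] S   >
      [0,2] S/(PP/S)   >
        [0,1] "from" : (S/(PP/S))/N
        [1,2] "built" : N
      [2,4] PP/S   >
        [2,3] "with" : (PP/S)/N
        [3,4] "sent" : N
    [4,5] "city" : (S/(N\PP))\S
  [5,7] N\PP   <
    [5,6] "in" : N
    [6,7] "read" : (N\PP)\N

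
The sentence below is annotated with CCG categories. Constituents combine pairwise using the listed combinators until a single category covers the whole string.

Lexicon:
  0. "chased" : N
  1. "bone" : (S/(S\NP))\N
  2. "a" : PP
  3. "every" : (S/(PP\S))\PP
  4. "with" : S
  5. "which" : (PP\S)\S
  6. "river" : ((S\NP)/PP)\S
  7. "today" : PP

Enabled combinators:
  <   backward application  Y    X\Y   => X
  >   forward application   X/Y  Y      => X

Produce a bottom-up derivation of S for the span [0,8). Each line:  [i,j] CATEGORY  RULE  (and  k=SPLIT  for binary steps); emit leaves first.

[0,1] N  lex  "chased"
[1,2] (S/(S\NP))\N  lex  "bone"
[0,2] S/(S\NP)  <  k=1
[2,3] PP  lex  "a"
[3,4] (S/(PP\S))\PP  lex  "every"
[2,4] S/(PP\S)  <  k=3
[4,5] S  lex  "with"
[5,6] (PP\S)\S  lex  "which"
[4,6] PP\S  <  k=5
[2,6] S  >  k=4
[6,7] ((S\NP)/PP)\S  lex  "river"
[2,7] (S\NP)/PP  <  k=6
[7,8] PP  lex  "today"
[2,8] S\NP  >  k=7
[0,8] S  >  k=2

[0,8] S   >
  [0,2] S/(S\NP)   <
    [0,1] "chased" : N
    [1,2] "bone" : (S/(S\NP))\N
  [2,8] S\NP   >
    [2,7] (S\NP)/PP   <
      [2,6] S   >
        [2,4] S/(PP\S)   <
          [2,3] "a" : PP
          [3,4] "every" : (S/(PP\S))\PP
        [4,6] PP\S   <
          [4,5] "with" : S
          [5,6] "which" : (PP\S)\S
      [6,7] "river" : ((S\NP)/PP)\S
    [7,8] "today" : PP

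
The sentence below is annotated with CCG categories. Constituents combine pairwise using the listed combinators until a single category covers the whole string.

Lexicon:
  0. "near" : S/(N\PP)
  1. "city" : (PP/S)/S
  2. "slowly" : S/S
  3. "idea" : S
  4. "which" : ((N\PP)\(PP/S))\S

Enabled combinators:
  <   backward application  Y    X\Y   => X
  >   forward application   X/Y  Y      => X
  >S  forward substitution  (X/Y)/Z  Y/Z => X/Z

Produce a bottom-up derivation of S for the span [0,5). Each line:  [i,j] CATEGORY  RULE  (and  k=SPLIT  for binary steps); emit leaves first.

[0,1] S/(N\PP)  lex  "near"
[1,2] (PP/S)/S  lex  "city"
[2,3] S/S  lex  "slowly"
[1,3] PP/S  >S  k=2
[3,4] S  lex  "idea"
[4,5] ((N\PP)\(PP/S))\S  lex  "which"
[3,5] (N\PP)\(PP/S)  <  k=4
[1,5] N\PP  <  k=3
[0,5] S  >  k=1

[0,5] S   >
  [0,1] "near" : S/(N\PP)
  [1,5] N\PP   <
    [1,3] PP/S   >S
      [1,2] "city" : (PP/S)/S
      [2,3] "slowly" : S/S
    [3,5] (N\PP)\(PP/S)   <
      [3,4] "idea" : S
      [4,5] "which" : ((N\PP)\(PP/S))\S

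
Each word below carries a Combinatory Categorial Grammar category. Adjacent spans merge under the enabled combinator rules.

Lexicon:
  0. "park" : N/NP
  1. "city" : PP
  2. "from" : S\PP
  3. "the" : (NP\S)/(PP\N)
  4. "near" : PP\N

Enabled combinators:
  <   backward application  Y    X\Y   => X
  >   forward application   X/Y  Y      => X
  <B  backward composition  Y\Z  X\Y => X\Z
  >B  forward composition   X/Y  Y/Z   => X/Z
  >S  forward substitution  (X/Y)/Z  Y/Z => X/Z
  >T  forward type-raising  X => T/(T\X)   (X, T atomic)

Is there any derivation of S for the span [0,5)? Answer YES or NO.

NO

N/NP PP S\PP (NP\S)/(PP\N) PP\N
CKY chart[0,5] = {N, N/(NP\NP), N/(N\N), NP/(NP\N), PP/(PP\N), S/(S\N)}; S ∉ chart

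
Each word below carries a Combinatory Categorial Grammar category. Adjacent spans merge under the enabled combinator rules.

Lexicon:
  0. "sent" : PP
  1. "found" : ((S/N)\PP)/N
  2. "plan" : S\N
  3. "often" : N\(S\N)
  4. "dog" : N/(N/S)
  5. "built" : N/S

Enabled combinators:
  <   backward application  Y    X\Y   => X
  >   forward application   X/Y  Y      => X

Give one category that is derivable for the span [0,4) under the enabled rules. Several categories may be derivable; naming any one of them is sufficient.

[0,6] S   >
  [0,4] S/N   <
    [0,1] "sent" : PP
    [1,4] (S/N)\PP   >
      [1,2] "found" : ((S/N)\PP)/N
      [2,4] N   <
        [2,3] "plan" : S\N
        [3,4] "often" : N\(S\N)
  [4,6] N   >
    [4,5] "dog" : N/(N/S)
    [5,6] "built" : N/S

S/N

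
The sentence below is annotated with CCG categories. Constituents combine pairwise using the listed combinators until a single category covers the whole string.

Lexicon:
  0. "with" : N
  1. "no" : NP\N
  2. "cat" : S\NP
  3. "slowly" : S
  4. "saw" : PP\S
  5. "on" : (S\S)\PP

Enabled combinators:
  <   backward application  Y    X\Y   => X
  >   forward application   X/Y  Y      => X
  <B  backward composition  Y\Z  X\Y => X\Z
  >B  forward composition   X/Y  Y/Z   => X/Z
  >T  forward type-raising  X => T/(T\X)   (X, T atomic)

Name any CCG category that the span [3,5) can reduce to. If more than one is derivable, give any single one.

[0,6] S   <
  [0,1] "with" : N
  [1,6] S\N   <B
    [1,3] S\N   <B
      [1,2] "no" : NP\N
      [2,3] "cat" : S\NP
    [3,6] S\S   <
      [3,5] PP   >
        [3,4] PP/(PP\S)   >T
          [3,4] "slowly" : S
        [4,5] "saw" : PP\S
      [5,6] "on" : (S\S)\PP

PP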